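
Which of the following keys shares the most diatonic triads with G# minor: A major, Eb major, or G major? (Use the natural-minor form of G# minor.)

Triads of G# minor (natural minor): G# minor (i), A# diminished (ii°), B major (III), C# minor (iv), D# minor (v), E major (VI), F# major (VII).
A major shares 2: C#m, E.
Eb major shares 0: none.
G major shares 0: none.
The most common triads (2) are shared with A major.

A major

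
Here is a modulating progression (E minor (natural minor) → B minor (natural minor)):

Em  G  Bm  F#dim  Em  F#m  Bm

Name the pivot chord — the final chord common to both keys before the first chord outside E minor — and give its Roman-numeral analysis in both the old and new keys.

Chords diatonic to E minor: Em, F#dim, G, Am, Bm, C, D.
Reading the progression, the first chord not in that set is F#m, so the modulation leaves E minor there.
The chord immediately before F#m is Em, which is diatonic to both keys: i in E minor and iv in B minor.

Em — i in E minor, iv in B minor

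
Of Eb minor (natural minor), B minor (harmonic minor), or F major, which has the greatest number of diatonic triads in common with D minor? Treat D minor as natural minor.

F major

Triads of D minor (natural minor): D minor (i), E diminished (ii°), F major (III), G minor (iv), A minor (v), Bb major (VI), C major (VII).
Eb minor (natural minor) shares 0: none.
B minor (harmonic minor) shares 0: none.
F major shares 7: Dm, Edim, F, Gm, Am, Bb, C.
The most common triads (7) are shared with F major.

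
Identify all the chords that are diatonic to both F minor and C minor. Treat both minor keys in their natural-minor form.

Fm, Ab, Cm, Eb

Triads in F minor (natural minor): F minor (i), G diminished (ii°), Ab major (III), Bb minor (iv), C minor (v), Db major (VI), Eb major (VII).
Triads in C minor (natural minor): C minor (i), D diminished (ii°), Eb major (III), F minor (iv), G minor (v), Ab major (VI), Bb major (VII).
Shared triads with their functions: F minor (i in F minor, iv in C minor); Ab major (III in F minor, VI in C minor); C minor (v in F minor, i in C minor); Eb major (VII in F minor, III in C minor).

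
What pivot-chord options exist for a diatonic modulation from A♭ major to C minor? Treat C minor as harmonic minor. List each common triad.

A♭, Cm, Fm

Triads in A♭ major: A♭ (I), B♭m (ii), Cm (iii), D♭ (IV), E♭ (V), Fm (vi), Gdim (vii°).
Triads in C minor (harmonic minor): Cm (i), Ddim (ii°), E♭aug (III+), Fm (iv), G (V), A♭ (VI), Bdim (vii°).
Shared triads with their functions: A♭ (I in A♭ major, VI in C minor); Cm (iii in A♭ major, i in C minor); Fm (vi in A♭ major, iv in C minor).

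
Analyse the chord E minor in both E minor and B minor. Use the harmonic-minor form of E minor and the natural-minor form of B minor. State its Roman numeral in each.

The scale of E minor (harmonic minor) is E F# G A B C D#; E is degree 1, and the triad built there (E-G-B) is minor, so it is i.
The scale of B minor (natural minor) is B C# D E F# G A; E is degree 4, and the triad built there (E-G-B) is minor, so it is iv.

i in E minor; iv in B minor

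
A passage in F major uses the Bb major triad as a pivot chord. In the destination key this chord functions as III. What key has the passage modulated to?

G minor

The numeral III denotes a major triad on scale degree 3. With Bb on degree 3, the tonic of the new key is G.
Degree 3 carries a major triad in natural-minor keys, so the destination is G minor.
Check: the diatonic triads of G minor (natural minor) are Gm (i), Adim (ii°), Bb (III), Cm (iv), Dm (v), Eb (VI), F (VII) — Bb major is indeed III.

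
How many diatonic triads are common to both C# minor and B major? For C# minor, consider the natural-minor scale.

Diatonic triads of C# minor (natural minor): C#m (i), D#dim (ii°), E (III), F#m (iv), G#m (v), A (VI), B (VII).
Diatonic triads of B major: B (I), C#m (ii), D#m (iii), E (IV), F# (V), G#m (vi), A#dim (vii°).
Matching root and quality in both lists: C#m, E, G#m, B.
That gives 4 common triads.

4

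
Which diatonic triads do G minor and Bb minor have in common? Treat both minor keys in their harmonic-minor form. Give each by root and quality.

Adim

Triads in G minor (harmonic minor): Gm (i), Adim (ii°), Bbaug (III+), Cm (iv), D (V), Eb (VI), F#dim (vii°).
Triads in Bb minor (harmonic minor): Bbm (i), Cdim (ii°), Dbaug (III+), Ebm (iv), F (V), Gb (VI), Adim (vii°).
Shared triads with their functions: Adim (ii° in G minor, vii° in Bb minor).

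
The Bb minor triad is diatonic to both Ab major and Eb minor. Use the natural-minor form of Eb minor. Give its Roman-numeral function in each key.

The scale of Ab major is Ab Bb C Db Eb F G; Bb is degree 2, and the triad built there (Bb-Db-F) is minor, so it is ii.
The scale of Eb minor (natural minor) is Eb F Gb Ab Bb Cb Db; Bb is degree 5, and the triad built there (Bb-Db-F) is minor, so it is v.

ii in Ab major; v in Eb minor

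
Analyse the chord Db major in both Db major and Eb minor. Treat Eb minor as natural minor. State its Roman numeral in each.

The scale of Db major is Db Eb F Gb Ab Bb C; Db is degree 1, and the triad built there (Db-F-Ab) is major, so it is I.
The scale of Eb minor (natural minor) is Eb F Gb Ab Bb Cb Db; Db is degree 7, and the triad built there (Db-F-Ab) is major, so it is VII.

I in Db major; VII in Eb minor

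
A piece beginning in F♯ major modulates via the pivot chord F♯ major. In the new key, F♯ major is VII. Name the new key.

The numeral VII denotes a major triad on scale degree 7. With F♯ on degree 7, the tonic of the new key is G♯.
Degree 7 carries a major triad in natural-minor keys, so the destination is G♯ minor.
Check: the diatonic triads of G♯ minor (natural minor) are G♯m (i), A♯dim (ii°), B (III), C♯m (iv), D♯m (v), E (VI), F♯ (VII) — F♯ major is indeed VII.

G♯ minor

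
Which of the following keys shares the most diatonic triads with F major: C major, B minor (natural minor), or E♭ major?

Triads of F major: F major (I), G minor (ii), A minor (iii), B♭ major (IV), C major (V), D minor (vi), E diminished (vii°).
C major shares 4: F, Am, C, Dm.
B minor (natural minor) shares 0: none.
E♭ major shares 2: Gm, B♭.
The most common triads (4) are shared with C major.

C major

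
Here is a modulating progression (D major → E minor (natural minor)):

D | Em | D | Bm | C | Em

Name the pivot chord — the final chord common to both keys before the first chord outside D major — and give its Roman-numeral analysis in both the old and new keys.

Chords diatonic to D major: D, Em, F♯m, G, A, Bm, C♯dim.
Reading the progression, the first chord not in that set is C, so the modulation leaves D major there.
The chord immediately before C is Bm, which is diatonic to both keys: vi in D major and v in E minor.

Bm — vi in D major, v in E minor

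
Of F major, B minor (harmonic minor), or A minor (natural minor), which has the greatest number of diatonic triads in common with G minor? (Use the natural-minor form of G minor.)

F major

Triads of G minor (natural minor): G minor (i), A diminished (ii°), Bb major (III), C minor (iv), D minor (v), Eb major (VI), F major (VII).
F major shares 4: Gm, Bb, Dm, F.
B minor (harmonic minor) shares 0: none.
A minor (natural minor) shares 2: Dm, F.
The most common triads (4) are shared with F major.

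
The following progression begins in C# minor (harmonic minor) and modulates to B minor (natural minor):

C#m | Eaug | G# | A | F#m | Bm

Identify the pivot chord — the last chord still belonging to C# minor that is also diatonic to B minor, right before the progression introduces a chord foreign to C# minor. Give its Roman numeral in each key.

Chords diatonic to C# minor: C#m, D#dim, Eaug, F#m, G#, A, B#dim.
Reading the progression, the first chord not in that set is Bm, so the modulation leaves C# minor there.
The chord immediately before Bm is F#m, which is diatonic to both keys: iv in C# minor and v in B minor.

F#m — iv in C# minor, v in B minor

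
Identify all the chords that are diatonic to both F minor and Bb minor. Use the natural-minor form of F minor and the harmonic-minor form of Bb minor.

Triads in F minor (natural minor): Fm (i), Gdim (ii°), Ab (III), Bbm (iv), Cm (v), Db (VI), Eb (VII).
Triads in Bb minor (harmonic minor): Bbm (i), Cdim (ii°), Dbaug (III+), Ebm (iv), F (V), Gb (VI), Adim (vii°).
Shared triads with their functions: Bbm (iv in F minor, i in Bb minor).

Bbm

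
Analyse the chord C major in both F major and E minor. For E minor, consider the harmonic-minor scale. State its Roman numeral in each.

V in F major; VI in E minor

The scale of F major is F G A Bb C D E; C is degree 5, and the triad built there (C-E-G) is major, so it is V.
The scale of E minor (harmonic minor) is E F# G A B C D#; C is degree 6, and the triad built there (C-E-G) is major, so it is VI.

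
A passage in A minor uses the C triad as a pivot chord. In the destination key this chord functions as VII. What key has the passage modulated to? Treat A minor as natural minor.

The numeral VII denotes a major triad on scale degree 7. With C on degree 7, the tonic of the new key is D.
Degree 7 carries a major triad in natural-minor keys, so the destination is D minor.
Check: the diatonic triads of D minor (natural minor) are Dm (i), Edim (ii°), F (III), Gm (iv), Am (v), B♭ (VI), C (VII) — C is indeed VII.

D minor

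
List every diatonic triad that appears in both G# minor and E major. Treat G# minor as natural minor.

Triads in G# minor (natural minor): G# minor (i), A# diminished (ii°), B major (III), C# minor (iv), D# minor (v), E major (VI), F# major (VII).
Triads in E major: E major (I), F# minor (ii), G# minor (iii), A major (IV), B major (V), C# minor (vi), D# diminished (vii°).
Shared triads with their functions: G# minor (i in G# minor, iii in E major); B major (III in G# minor, V in E major); C# minor (iv in G# minor, vi in E major); E major (VI in G# minor, I in E major).

G#m, B, C#m, E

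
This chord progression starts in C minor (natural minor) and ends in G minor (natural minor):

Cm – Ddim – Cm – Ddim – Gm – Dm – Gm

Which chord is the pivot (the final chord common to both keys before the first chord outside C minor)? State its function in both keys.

Gm — v in C minor, i in G minor

Chords diatonic to C minor: Cm, Ddim, Eb, Fm, Gm, Ab, Bb.
Reading the progression, the first chord not in that set is Dm, so the modulation leaves C minor there.
The chord immediately before Dm is Gm, which is diatonic to both keys: v in C minor and i in G minor.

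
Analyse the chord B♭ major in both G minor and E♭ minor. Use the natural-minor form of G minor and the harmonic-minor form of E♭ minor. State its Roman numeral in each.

The scale of G minor (natural minor) is G A B♭ C D E♭ F; B♭ is degree 3, and the triad built there (B♭-D-F) is major, so it is III.
The scale of E♭ minor (harmonic minor) is E♭ F G♭ A♭ B♭ C♭ D; B♭ is degree 5, and the triad built there (B♭-D-F) is major, so it is V.

III in G minor; V in E♭ minor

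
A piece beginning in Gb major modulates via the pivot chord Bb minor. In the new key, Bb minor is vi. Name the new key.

Db major

The numeral vi denotes a minor triad on scale degree 6. With Bb on degree 6, the tonic of the new key is Db.
Degree 6 carries a minor triad in major keys, so the destination is Db major.
Check: the diatonic triads of Db major are Db (I), Ebm (ii), Fm (iii), Gb (IV), Ab (V), Bbm (vi), Cdim (vii°) — Bb minor is indeed vi.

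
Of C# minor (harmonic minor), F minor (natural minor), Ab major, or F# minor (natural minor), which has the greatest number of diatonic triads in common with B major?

F# minor

Triads of B major: B major (I), C# minor (ii), D# minor (iii), E major (IV), F# major (V), G# minor (vi), A# diminished (vii°).
C# minor (harmonic minor) shares 1: C#m.
F minor (natural minor) shares 0: none.
Ab major shares 0: none.
F# minor (natural minor) shares 2: C#m, E.
The most common triads (2) are shared with F# minor.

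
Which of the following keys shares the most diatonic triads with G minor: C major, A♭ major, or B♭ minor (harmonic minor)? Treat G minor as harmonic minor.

Triads of G minor (harmonic minor): G minor (i), A diminished (ii°), B♭ augmented (III+), C minor (iv), D major (V), E♭ major (VI), F♯ diminished (vii°).
C major shares 0: none.
A♭ major shares 2: Cm, E♭.
B♭ minor (harmonic minor) shares 1: Adim.
The most common triads (2) are shared with A♭ major.

A♭ major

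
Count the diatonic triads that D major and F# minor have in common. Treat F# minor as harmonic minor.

Diatonic triads of D major: D major (I), E minor (ii), F# minor (iii), G major (IV), A major (V), B minor (vi), C# diminished (vii°).
Diatonic triads of F# minor (harmonic minor): F# minor (i), G# diminished (ii°), A augmented (III+), B minor (iv), C# major (V), D major (VI), E# diminished (vii°).
Matching root and quality in both lists: D major, F# minor, B minor.
That gives 3 common triads.

3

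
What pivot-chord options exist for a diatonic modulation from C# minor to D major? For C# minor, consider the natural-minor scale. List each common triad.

F#m, A

Triads in C# minor (natural minor): C#m (i), D#dim (ii°), E (III), F#m (iv), G#m (v), A (VI), B (VII).
Triads in D major: D (I), Em (ii), F#m (iii), G (IV), A (V), Bm (vi), C#dim (vii°).
Shared triads with their functions: F#m (iv in C# minor, iii in D major); A (VI in C# minor, V in D major).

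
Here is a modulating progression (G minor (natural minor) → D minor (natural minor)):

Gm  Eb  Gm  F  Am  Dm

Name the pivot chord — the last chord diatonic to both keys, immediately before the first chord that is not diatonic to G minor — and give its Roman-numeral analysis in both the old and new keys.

F — VII in G minor, III in D minor

Chords diatonic to G minor: Gm, Adim, Bb, Cm, Dm, Eb, F.
Reading the progression, the first chord not in that set is Am, so the modulation leaves G minor there.
The chord immediately before Am is F, which is diatonic to both keys: VII in G minor and III in D minor.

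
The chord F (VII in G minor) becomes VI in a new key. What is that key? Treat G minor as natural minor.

A minor

The numeral VI denotes a major triad on scale degree 6. With F on degree 6, the tonic of the new key is A.
Degree 6 carries a major triad in minor keys, so the destination is A minor.
Check: the diatonic triads of A minor (natural minor) are Am (i), Bdim (ii°), C (III), Dm (iv), Em (v), F (VI), G (VII) — F is indeed VI.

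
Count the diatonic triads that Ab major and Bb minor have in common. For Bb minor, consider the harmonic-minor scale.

1

Diatonic triads of Ab major: Ab (I), Bbm (ii), Cm (iii), Db (IV), Eb (V), Fm (vi), Gdim (vii°).
Diatonic triads of Bb minor (harmonic minor): Bbm (i), Cdim (ii°), Dbaug (III+), Ebm (iv), F (V), Gb (VI), Adim (vii°).
Matching root and quality in both lists: Bbm.
That gives 1 common triad.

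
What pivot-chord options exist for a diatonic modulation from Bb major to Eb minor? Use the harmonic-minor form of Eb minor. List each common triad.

Bb

Triads in Bb major: Bb (I), Cm (ii), Dm (iii), Eb (IV), F (V), Gm (vi), Adim (vii°).
Triads in Eb minor (harmonic minor): Ebm (i), Fdim (ii°), Gbaug (III+), Abm (iv), Bb (V), Cb (VI), Ddim (vii°).
Shared triads with their functions: Bb (I in Bb major, V in Eb minor).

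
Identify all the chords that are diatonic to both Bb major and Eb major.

Triads in Bb major: Bb major (I), C minor (ii), D minor (iii), Eb major (IV), F major (V), G minor (vi), A diminished (vii°).
Triads in Eb major: Eb major (I), F minor (ii), G minor (iii), Ab major (IV), Bb major (V), C minor (vi), D diminished (vii°).
Shared triads with their functions: Bb major (I in Bb major, V in Eb major); C minor (ii in Bb major, vi in Eb major); Eb major (IV in Bb major, I in Eb major); G minor (vi in Bb major, iii in Eb major).

Bb, Cm, Eb, Gm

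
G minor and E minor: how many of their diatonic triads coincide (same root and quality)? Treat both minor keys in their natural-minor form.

0

Diatonic triads of G minor (natural minor): Gm (i), Adim (ii°), Bb (III), Cm (iv), Dm (v), Eb (VI), F (VII).
Diatonic triads of E minor (natural minor): Em (i), F#dim (ii°), G (III), Am (iv), Bm (v), C (VI), D (VII).
No triad has the same root and quality in both keys.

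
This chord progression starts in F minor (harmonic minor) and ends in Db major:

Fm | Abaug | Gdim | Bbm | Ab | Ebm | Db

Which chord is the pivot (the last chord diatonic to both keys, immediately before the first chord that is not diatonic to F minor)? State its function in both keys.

Bbm — iv in F minor, vi in Db major

Chords diatonic to F minor: Fm, Gdim, Abaug, Bbm, C, Db, Edim.
Reading the progression, the first chord not in that set is Ab, so the modulation leaves F minor there.
The chord immediately before Ab is Bbm, which is diatonic to both keys: iv in F minor and vi in Db major.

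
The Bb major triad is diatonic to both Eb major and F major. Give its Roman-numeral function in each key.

The scale of Eb major is Eb F G Ab Bb C D; Bb is degree 5, and the triad built there (Bb-D-F) is major, so it is V.
The scale of F major is F G A Bb C D E; Bb is degree 4, and the triad built there (Bb-D-F) is major, so it is IV.

V in Eb major; IV in F major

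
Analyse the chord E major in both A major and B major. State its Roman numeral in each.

The scale of A major is A B C# D E F# G#; E is degree 5, and the triad built there (E-G#-B) is major, so it is V.
The scale of B major is B C# D# E F# G# A#; E is degree 4, and the triad built there (E-G#-B) is major, so it is IV.

V in A major; IV in B major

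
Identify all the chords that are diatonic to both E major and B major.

E, G#m, B, C#m

Triads in E major: E (I), F#m (ii), G#m (iii), A (IV), B (V), C#m (vi), D#dim (vii°).
Triads in B major: B (I), C#m (ii), D#m (iii), E (IV), F# (V), G#m (vi), A#dim (vii°).
Shared triads with their functions: E (I in E major, IV in B major); G#m (iii in E major, vi in B major); B (V in E major, I in B major); C#m (vi in E major, ii in B major).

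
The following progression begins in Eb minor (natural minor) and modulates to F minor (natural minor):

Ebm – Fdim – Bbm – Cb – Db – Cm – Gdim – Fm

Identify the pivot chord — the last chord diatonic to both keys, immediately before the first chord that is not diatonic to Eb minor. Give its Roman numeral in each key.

Chords diatonic to Eb minor: Ebm, Fdim, Gb, Abm, Bbm, Cb, Db.
Reading the progression, the first chord not in that set is Cm, so the modulation leaves Eb minor there.
The chord immediately before Cm is Db, which is diatonic to both keys: VII in Eb minor and VI in F minor.

Db — VII in Eb minor, VI in F minor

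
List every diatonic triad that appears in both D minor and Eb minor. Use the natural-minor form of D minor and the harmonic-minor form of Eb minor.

Triads in D minor (natural minor): Dm (i), Edim (ii°), F (III), Gm (iv), Am (v), Bb (VI), C (VII).
Triads in Eb minor (harmonic minor): Ebm (i), Fdim (ii°), Gbaug (III+), Abm (iv), Bb (V), Cb (VI), Ddim (vii°).
Shared triads with their functions: Bb (VI in D minor, V in Eb minor).

Bb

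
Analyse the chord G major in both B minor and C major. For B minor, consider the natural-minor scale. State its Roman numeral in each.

VI in B minor; V in C major

The scale of B minor (natural minor) is B C♯ D E F♯ G A; G is degree 6, and the triad built there (G-B-D) is major, so it is VI.
The scale of C major is C D E F G A B; G is degree 5, and the triad built there (G-B-D) is major, so it is V.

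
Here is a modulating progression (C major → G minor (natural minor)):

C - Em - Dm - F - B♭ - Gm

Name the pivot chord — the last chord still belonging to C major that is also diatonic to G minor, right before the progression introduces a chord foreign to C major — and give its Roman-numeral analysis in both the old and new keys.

Chords diatonic to C major: C, Dm, Em, F, G, Am, Bdim.
Reading the progression, the first chord not in that set is B♭, so the modulation leaves C major there.
The chord immediately before B♭ is F, which is diatonic to both keys: IV in C major and VII in G minor.

F — IV in C major, VII in G minor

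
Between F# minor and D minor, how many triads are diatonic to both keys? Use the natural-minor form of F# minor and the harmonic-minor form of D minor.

Diatonic triads of F# minor (natural minor): F#m (i), G#dim (ii°), A (III), Bm (iv), C#m (v), D (VI), E (VII).
Diatonic triads of D minor (harmonic minor): Dm (i), Edim (ii°), Faug (III+), Gm (iv), A (V), Bb (VI), C#dim (vii°).
Matching root and quality in both lists: A.
That gives 1 common triad.

1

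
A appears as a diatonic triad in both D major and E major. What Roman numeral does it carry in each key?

The scale of D major is D E F# G A B C#; A is degree 5, and the triad built there (A-C#-E) is major, so it is V.
The scale of E major is E F# G# A B C# D#; A is degree 4, and the triad built there (A-C#-E) is major, so it is IV.

V in D major; IV in E major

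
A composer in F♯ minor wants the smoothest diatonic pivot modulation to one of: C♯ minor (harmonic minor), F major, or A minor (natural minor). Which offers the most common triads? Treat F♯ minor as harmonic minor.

C♯ minor

Triads of F♯ minor (harmonic minor): F♯ minor (i), G♯ diminished (ii°), A augmented (III+), B minor (iv), C♯ major (V), D major (VI), E♯ diminished (vii°).
C♯ minor (harmonic minor) shares 1: F♯m.
F major shares 0: none.
A minor (natural minor) shares 0: none.
The most common triads (1) are shared with C♯ minor.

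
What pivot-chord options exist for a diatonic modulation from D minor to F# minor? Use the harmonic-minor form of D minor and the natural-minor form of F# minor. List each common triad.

A

Triads in D minor (harmonic minor): Dm (i), Edim (ii°), Faug (III+), Gm (iv), A (V), Bb (VI), C#dim (vii°).
Triads in F# minor (natural minor): F#m (i), G#dim (ii°), A (III), Bm (iv), C#m (v), D (VI), E (VII).
Shared triads with their functions: A (V in D minor, III in F# minor).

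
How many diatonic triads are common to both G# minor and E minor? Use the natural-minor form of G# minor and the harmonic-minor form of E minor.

1

Diatonic triads of G# minor (natural minor): G#m (i), A#dim (ii°), B (III), C#m (iv), D#m (v), E (VI), F# (VII).
Diatonic triads of E minor (harmonic minor): Em (i), F#dim (ii°), Gaug (III+), Am (iv), B (V), C (VI), D#dim (vii°).
Matching root and quality in both lists: B.
That gives 1 common triad.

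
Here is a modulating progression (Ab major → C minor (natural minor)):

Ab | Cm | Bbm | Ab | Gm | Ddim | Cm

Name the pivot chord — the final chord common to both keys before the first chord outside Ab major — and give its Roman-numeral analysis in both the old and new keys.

Chords diatonic to Ab major: Ab, Bbm, Cm, Db, Eb, Fm, Gdim.
Reading the progression, the first chord not in that set is Gm, so the modulation leaves Ab major there.
The chord immediately before Gm is Ab, which is diatonic to both keys: I in Ab major and VI in C minor.

Ab — I in Ab major, VI in C minor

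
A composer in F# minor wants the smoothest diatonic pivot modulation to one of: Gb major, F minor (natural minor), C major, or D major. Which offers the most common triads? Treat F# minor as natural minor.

Triads of F# minor (natural minor): F# minor (i), G# diminished (ii°), A major (III), B minor (iv), C# minor (v), D major (VI), E major (VII).
Gb major shares 0: none.
F minor (natural minor) shares 0: none.
C major shares 0: none.
D major shares 4: F#m, A, Bm, D.
The most common triads (4) are shared with D major.

D major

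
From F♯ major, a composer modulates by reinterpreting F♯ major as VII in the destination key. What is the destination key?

The numeral VII denotes a major triad on scale degree 7. With F♯ on degree 7, the tonic of the new key is G♯.
Degree 7 carries a major triad in natural-minor keys, so the destination is G♯ minor.
Check: the diatonic triads of G♯ minor (natural minor) are G♯m (i), A♯dim (ii°), B (III), C♯m (iv), D♯m (v), E (VI), F♯ (VII) — F♯ major is indeed VII.

G♯ minor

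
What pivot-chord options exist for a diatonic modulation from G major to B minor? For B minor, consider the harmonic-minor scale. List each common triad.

Triads in G major: G (I), Am (ii), Bm (iii), C (IV), D (V), Em (vi), F#dim (vii°).
Triads in B minor (harmonic minor): Bm (i), C#dim (ii°), Daug (III+), Em (iv), F# (V), G (VI), A#dim (vii°).
Shared triads with their functions: G (I in G major, VI in B minor); Bm (iii in G major, i in B minor); Em (vi in G major, iv in B minor).

G, Bm, Em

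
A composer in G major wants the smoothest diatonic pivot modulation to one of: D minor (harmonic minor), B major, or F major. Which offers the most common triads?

Triads of G major: G major (I), A minor (ii), B minor (iii), C major (IV), D major (V), E minor (vi), F♯ diminished (vii°).
D minor (harmonic minor) shares 0: none.
B major shares 0: none.
F major shares 2: Am, C.
The most common triads (2) are shared with F major.

F major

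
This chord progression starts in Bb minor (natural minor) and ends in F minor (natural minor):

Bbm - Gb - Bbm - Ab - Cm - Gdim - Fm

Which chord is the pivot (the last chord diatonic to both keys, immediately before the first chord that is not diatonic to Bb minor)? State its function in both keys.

Ab — VII in Bb minor, III in F minor

Chords diatonic to Bb minor: Bbm, Cdim, Db, Ebm, Fm, Gb, Ab.
Reading the progression, the first chord not in that set is Cm, so the modulation leaves Bb minor there.
The chord immediately before Cm is Ab, which is diatonic to both keys: VII in Bb minor and III in F minor.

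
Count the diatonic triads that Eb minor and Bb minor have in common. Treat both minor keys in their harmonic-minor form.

Diatonic triads of Eb minor (harmonic minor): Ebm (i), Fdim (ii°), Gbaug (III+), Abm (iv), Bb (V), Cb (VI), Ddim (vii°).
Diatonic triads of Bb minor (harmonic minor): Bbm (i), Cdim (ii°), Dbaug (III+), Ebm (iv), F (V), Gb (VI), Adim (vii°).
Matching root and quality in both lists: Ebm.
That gives 1 common triad.

1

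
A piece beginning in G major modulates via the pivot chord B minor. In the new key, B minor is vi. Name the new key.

D major

The numeral vi denotes a minor triad on scale degree 6. With B on degree 6, the tonic of the new key is D.
Degree 6 carries a minor triad in major keys, so the destination is D major.
Check: the diatonic triads of D major are D (I), Em (ii), F#m (iii), G (IV), A (V), Bm (vi), C#dim (vii°) — B minor is indeed vi.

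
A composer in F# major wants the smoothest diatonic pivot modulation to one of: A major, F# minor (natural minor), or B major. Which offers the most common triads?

Triads of F# major: F# major (I), G# minor (ii), A# minor (iii), B major (IV), C# major (V), D# minor (vi), E# diminished (vii°).
A major shares 0: none.
F# minor (natural minor) shares 0: none.
B major shares 4: F#, G#m, B, D#m.
The most common triads (4) are shared with B major.

B major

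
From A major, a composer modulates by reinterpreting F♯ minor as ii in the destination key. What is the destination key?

The numeral ii denotes a minor triad on scale degree 2. With F♯ on degree 2, the tonic of the new key is E.
Degree 2 carries a minor triad in major keys, so the destination is E major.
Check: the diatonic triads of E major are E (I), F♯m (ii), G♯m (iii), A (IV), B (V), C♯m (vi), D♯dim (vii°) — F♯ minor is indeed ii.

E major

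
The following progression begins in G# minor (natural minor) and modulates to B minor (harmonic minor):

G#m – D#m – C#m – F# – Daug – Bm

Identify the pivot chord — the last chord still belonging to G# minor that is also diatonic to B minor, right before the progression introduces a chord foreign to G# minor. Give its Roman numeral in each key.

F# — VII in G# minor, V in B minor

Chords diatonic to G# minor: G#m, A#dim, B, C#m, D#m, E, F#.
Reading the progression, the first chord not in that set is Daug, so the modulation leaves G# minor there.
The chord immediately before Daug is F#, which is diatonic to both keys: VII in G# minor and V in B minor.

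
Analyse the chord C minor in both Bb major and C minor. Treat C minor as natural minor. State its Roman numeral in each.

ii in Bb major; i in C minor

The scale of Bb major is Bb C D Eb F G A; C is degree 2, and the triad built there (C-Eb-G) is minor, so it is ii.
The scale of C minor (natural minor) is C D Eb F G Ab Bb; C is degree 1, and the triad built there (C-Eb-G) is minor, so it is i.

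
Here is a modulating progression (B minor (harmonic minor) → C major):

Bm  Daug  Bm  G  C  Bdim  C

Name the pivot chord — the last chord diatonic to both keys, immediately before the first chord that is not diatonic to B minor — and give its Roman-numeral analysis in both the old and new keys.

G — VI in B minor, V in C major

Chords diatonic to B minor: Bm, C♯dim, Daug, Em, F♯, G, A♯dim.
Reading the progression, the first chord not in that set is C, so the modulation leaves B minor there.
The chord immediately before C is G, which is diatonic to both keys: VI in B minor and V in C major.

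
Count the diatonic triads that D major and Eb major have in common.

0

Diatonic triads of D major: D major (I), E minor (ii), F# minor (iii), G major (IV), A major (V), B minor (vi), C# diminished (vii°).
Diatonic triads of Eb major: Eb major (I), F minor (ii), G minor (iii), Ab major (IV), Bb major (V), C minor (vi), D diminished (vii°).
No triad has the same root and quality in both keys.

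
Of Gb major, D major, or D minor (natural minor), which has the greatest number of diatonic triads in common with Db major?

Triads of Db major: Db (I), Ebm (ii), Fm (iii), Gb (IV), Ab (V), Bbm (vi), Cdim (vii°).
Gb major shares 4: Db, Ebm, Gb, Bbm.
D major shares 0: none.
D minor (natural minor) shares 0: none.
The most common triads (4) are shared with Gb major.

Gb major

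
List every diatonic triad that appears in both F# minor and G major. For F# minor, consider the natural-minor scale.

Bm, D

Triads in F# minor (natural minor): F#m (i), G#dim (ii°), A (III), Bm (iv), C#m (v), D (VI), E (VII).
Triads in G major: G (I), Am (ii), Bm (iii), C (IV), D (V), Em (vi), F#dim (vii°).
Shared triads with their functions: Bm (iv in F# minor, iii in G major); D (VI in F# minor, V in G major).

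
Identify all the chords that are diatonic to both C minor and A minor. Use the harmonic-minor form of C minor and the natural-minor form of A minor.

G, Bdim

Triads in C minor (harmonic minor): Cm (i), Ddim (ii°), Ebaug (III+), Fm (iv), G (V), Ab (VI), Bdim (vii°).
Triads in A minor (natural minor): Am (i), Bdim (ii°), C (III), Dm (iv), Em (v), F (VI), G (VII).
Shared triads with their functions: G (V in C minor, VII in A minor); Bdim (vii° in C minor, ii° in A minor).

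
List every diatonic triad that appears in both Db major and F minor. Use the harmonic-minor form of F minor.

Triads in Db major: Db major (I), Eb minor (ii), F minor (iii), Gb major (IV), Ab major (V), Bb minor (vi), C diminished (vii°).
Triads in F minor (harmonic minor): F minor (i), G diminished (ii°), Ab augmented (III+), Bb minor (iv), C major (V), Db major (VI), E diminished (vii°).
Shared triads with their functions: Db major (I in Db major, VI in F minor); F minor (iii in Db major, i in F minor); Bb minor (vi in Db major, iv in F minor).

Db, Fm, Bbm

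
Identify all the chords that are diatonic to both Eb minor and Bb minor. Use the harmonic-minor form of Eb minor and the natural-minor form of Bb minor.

Ebm

Triads in Eb minor (harmonic minor): Ebm (i), Fdim (ii°), Gbaug (III+), Abm (iv), Bb (V), Cb (VI), Ddim (vii°).
Triads in Bb minor (natural minor): Bbm (i), Cdim (ii°), Db (III), Ebm (iv), Fm (v), Gb (VI), Ab (VII).
Shared triads with their functions: Ebm (i in Eb minor, iv in Bb minor).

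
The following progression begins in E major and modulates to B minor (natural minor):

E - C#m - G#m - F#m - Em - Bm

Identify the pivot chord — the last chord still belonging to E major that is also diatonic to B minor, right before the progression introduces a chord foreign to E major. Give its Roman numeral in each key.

F#m — ii in E major, v in B minor

Chords diatonic to E major: E, F#m, G#m, A, B, C#m, D#dim.
Reading the progression, the first chord not in that set is Em, so the modulation leaves E major there.
The chord immediately before Em is F#m, which is diatonic to both keys: ii in E major and v in B minor.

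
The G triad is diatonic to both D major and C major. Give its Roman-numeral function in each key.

IV in D major; V in C major

The scale of D major is D E F♯ G A B C♯; G is degree 4, and the triad built there (G-B-D) is major, so it is IV.
The scale of C major is C D E F G A B; G is degree 5, and the triad built there (G-B-D) is major, so it is V.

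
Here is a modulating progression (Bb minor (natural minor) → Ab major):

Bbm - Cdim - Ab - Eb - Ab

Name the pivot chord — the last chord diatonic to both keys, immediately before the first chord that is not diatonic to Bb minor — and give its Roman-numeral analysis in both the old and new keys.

Ab — VII in Bb minor, I in Ab major

Chords diatonic to Bb minor: Bbm, Cdim, Db, Ebm, Fm, Gb, Ab.
Reading the progression, the first chord not in that set is Eb, so the modulation leaves Bb minor there.
The chord immediately before Eb is Ab, which is diatonic to both keys: VII in Bb minor and I in Ab major.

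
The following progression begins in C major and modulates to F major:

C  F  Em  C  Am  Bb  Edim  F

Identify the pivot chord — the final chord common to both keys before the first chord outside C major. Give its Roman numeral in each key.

Chords diatonic to C major: C, Dm, Em, F, G, Am, Bdim.
Reading the progression, the first chord not in that set is Bb, so the modulation leaves C major there.
The chord immediately before Bb is Am, which is diatonic to both keys: vi in C major and iii in F major.

Am — vi in C major, iii in F major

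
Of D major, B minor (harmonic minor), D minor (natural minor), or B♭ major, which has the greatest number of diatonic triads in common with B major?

B minor

Triads of B major: B (I), C♯m (ii), D♯m (iii), E (IV), F♯ (V), G♯m (vi), A♯dim (vii°).
D major shares 0: none.
B minor (harmonic minor) shares 2: F♯, A♯dim.
D minor (natural minor) shares 0: none.
B♭ major shares 0: none.
The most common triads (2) are shared with B minor.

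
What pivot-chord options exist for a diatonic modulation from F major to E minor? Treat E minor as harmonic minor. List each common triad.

Am, C

Triads in F major: F (I), Gm (ii), Am (iii), B♭ (IV), C (V), Dm (vi), Edim (vii°).
Triads in E minor (harmonic minor): Em (i), F♯dim (ii°), Gaug (III+), Am (iv), B (V), C (VI), D♯dim (vii°).
Shared triads with their functions: Am (iii in F major, iv in E minor); C (V in F major, VI in E minor).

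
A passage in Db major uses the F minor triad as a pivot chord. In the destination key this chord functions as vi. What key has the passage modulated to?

The numeral vi denotes a minor triad on scale degree 6. With F on degree 6, the tonic of the new key is Ab.
Degree 6 carries a minor triad in major keys, so the destination is Ab major.
Check: the diatonic triads of Ab major are Ab (I), Bbm (ii), Cm (iii), Db (IV), Eb (V), Fm (vi), Gdim (vii°) — F minor is indeed vi.

Ab major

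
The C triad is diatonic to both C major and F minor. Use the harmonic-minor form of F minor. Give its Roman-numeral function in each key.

I in C major; V in F minor

The scale of C major is C D E F G A B; C is degree 1, and the triad built there (C-E-G) is major, so it is I.
The scale of F minor (harmonic minor) is F G Ab Bb C Db E; C is degree 5, and the triad built there (C-E-G) is major, so it is V.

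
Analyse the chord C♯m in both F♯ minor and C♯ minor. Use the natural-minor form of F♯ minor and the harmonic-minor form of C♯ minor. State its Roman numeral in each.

The scale of F♯ minor (natural minor) is F♯ G♯ A B C♯ D E; C♯ is degree 5, and the triad built there (C♯-E-G♯) is minor, so it is v.
The scale of C♯ minor (harmonic minor) is C♯ D♯ E F♯ G♯ A B♯; C♯ is degree 1, and the triad built there (C♯-E-G♯) is minor, so it is i.

v in F♯ minor; i in C♯ minor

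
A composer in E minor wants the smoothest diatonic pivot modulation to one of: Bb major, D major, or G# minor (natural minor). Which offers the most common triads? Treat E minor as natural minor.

Triads of E minor (natural minor): E minor (i), F# diminished (ii°), G major (III), A minor (iv), B minor (v), C major (VI), D major (VII).
Bb major shares 0: none.
D major shares 4: Em, G, Bm, D.
G# minor (natural minor) shares 0: none.
The most common triads (4) are shared with D major.

D major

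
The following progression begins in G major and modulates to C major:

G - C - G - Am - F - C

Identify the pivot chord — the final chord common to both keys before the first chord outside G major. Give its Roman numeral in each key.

Chords diatonic to G major: G, Am, Bm, C, D, Em, F#dim.
Reading the progression, the first chord not in that set is F, so the modulation leaves G major there.
The chord immediately before F is Am, which is diatonic to both keys: ii in G major and vi in C major.

Am — ii in G major, vi in C major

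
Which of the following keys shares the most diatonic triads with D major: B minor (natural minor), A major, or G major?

Triads of D major: D (I), Em (ii), F#m (iii), G (IV), A (V), Bm (vi), C#dim (vii°).
B minor (natural minor) shares 7: D, Em, F#m, G, A, Bm, C#dim.
A major shares 4: D, F#m, A, Bm.
G major shares 4: D, Em, G, Bm.
The most common triads (7) are shared with B minor.

B minor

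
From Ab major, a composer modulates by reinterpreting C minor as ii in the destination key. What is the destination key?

Bb major

The numeral ii denotes a minor triad on scale degree 2. With C on degree 2, the tonic of the new key is Bb.
Degree 2 carries a minor triad in major keys, so the destination is Bb major.
Check: the diatonic triads of Bb major are Bb (I), Cm (ii), Dm (iii), Eb (IV), F (V), Gm (vi), Adim (vii°) — C minor is indeed ii.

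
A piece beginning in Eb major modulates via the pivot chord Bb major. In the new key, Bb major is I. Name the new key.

Bb major

The numeral I denotes a major triad on scale degree 1. With Bb on degree 1, the tonic of the new key is Bb.
Degree 1 carries a major triad in major keys, so the destination is Bb major.
Check: the diatonic triads of Bb major are Bb (I), Cm (ii), Dm (iii), Eb (IV), F (V), Gm (vi), Adim (vii°) — Bb major is indeed I.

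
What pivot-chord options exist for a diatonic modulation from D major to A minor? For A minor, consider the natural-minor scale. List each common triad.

Em, G

Triads in D major: D major (I), E minor (ii), F♯ minor (iii), G major (IV), A major (V), B minor (vi), C♯ diminished (vii°).
Triads in A minor (natural minor): A minor (i), B diminished (ii°), C major (III), D minor (iv), E minor (v), F major (VI), G major (VII).
Shared triads with their functions: E minor (ii in D major, v in A minor); G major (IV in D major, VII in A minor).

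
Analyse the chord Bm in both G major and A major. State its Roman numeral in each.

iii in G major; ii in A major

The scale of G major is G A B C D E F#; B is degree 3, and the triad built there (B-D-F#) is minor, so it is iii.
The scale of A major is A B C# D E F# G#; B is degree 2, and the triad built there (B-D-F#) is minor, so it is ii.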